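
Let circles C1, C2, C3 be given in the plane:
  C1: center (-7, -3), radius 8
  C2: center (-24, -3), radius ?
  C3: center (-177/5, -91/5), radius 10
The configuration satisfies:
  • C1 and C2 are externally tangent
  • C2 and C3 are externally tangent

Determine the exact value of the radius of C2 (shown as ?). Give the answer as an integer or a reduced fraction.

1. [ext C1·C2]  r_C2² + 16r_C2 − 225 = 0  ⇒  r_C2 = 9 (r>0 drops 1)
2. [ext C2·C3]  r_C2² + 20r_C2 − 261 = 0  ⇒  r_C2 = 9 (r>0 drops 1)

9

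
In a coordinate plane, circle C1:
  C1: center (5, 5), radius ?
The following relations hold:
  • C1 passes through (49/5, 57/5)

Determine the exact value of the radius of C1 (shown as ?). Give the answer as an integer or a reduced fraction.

1. [C1∋P]  r_C1² − 64 = 0  ⇒  r_C1 = 8 (r>0 drops 1)

8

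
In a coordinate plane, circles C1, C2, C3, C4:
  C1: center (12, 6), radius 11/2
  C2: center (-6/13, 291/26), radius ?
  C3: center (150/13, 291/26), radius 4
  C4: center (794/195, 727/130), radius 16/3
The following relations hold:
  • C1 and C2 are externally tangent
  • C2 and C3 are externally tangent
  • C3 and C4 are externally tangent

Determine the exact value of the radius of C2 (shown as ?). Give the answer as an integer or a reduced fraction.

8

1. [ext C1·C2]  r_C2² + 11r_C2 − 152 = 0  ⇒  r_C2 = 8 (r>0 drops 1)
2. [ext C2·C3]  r_C2² + 8r_C2 − 128 = 0  ⇒  r_C2 = 8 (r>0 drops 1)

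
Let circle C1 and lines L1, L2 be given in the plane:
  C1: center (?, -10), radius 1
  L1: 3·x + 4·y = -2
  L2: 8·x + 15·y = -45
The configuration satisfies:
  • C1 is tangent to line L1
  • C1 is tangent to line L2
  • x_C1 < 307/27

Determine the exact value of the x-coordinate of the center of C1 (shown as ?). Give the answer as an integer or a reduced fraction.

11

1. [C1‖L1]  x_C1² − (76/3)x_C1 + 473/3 = 0  ⇒  x_C1 = 11 or 43/3
2. [C1‖L2]  x_C1² − (105/4)x_C1 + 671/4 = 0  ⇒  x_C1 = 11 or 61/4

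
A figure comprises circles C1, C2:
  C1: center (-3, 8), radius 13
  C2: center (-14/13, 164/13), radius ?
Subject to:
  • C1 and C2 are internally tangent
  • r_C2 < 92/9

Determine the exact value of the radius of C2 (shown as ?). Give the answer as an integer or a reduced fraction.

8

1. [int C1,C2]  r_C2² − 26r_C2 + 144 = 0  ⇒  r_C2 = 8 or 18
2. given r_C2 < 92/9: keep 8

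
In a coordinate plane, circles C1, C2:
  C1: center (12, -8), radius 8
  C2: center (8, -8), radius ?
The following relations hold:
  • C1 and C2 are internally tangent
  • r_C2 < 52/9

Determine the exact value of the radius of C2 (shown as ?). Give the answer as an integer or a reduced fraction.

1. [int C1,C2]  r_C2² − 16r_C2 + 48 = 0  ⇒  r_C2 = 4 or 12
2. given r_C2 < 52/9: keep 4

4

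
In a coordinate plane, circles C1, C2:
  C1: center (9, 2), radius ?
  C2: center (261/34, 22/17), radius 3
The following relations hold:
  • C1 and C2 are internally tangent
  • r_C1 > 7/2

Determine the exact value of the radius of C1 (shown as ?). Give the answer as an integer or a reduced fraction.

1. [int C1,C2]  r_C1² − 6r_C1 + 27/4 = 0  ⇒  r_C1 = 3/2 or 9/2
2. given r_C1 > 7/2: keep 9/2

9/2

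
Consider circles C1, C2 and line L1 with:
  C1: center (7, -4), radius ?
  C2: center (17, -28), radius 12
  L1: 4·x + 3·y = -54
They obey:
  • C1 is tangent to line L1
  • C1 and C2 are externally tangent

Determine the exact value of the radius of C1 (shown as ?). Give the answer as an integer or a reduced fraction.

14

1. [C1‖L1]  r_C1² − 196 = 0  ⇒  r_C1 = 14 (r>0 drops 1)
2. [ext C1·C2]  r_C1² + 24r_C1 − 532 = 0  ⇒  r_C1 = 14 (r>0 drops 1)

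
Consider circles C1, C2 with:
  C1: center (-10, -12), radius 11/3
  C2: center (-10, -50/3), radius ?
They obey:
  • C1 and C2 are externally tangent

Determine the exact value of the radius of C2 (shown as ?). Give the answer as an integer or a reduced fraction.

1

1. [ext C1·C2]  r_C2² + (22/3)r_C2 − 25/3 = 0  ⇒  r_C2 = 1 (r>0 drops 1)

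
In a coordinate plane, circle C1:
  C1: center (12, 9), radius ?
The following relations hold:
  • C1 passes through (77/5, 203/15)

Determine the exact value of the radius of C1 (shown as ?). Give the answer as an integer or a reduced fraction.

1. [C1∋P]  r_C1² − 289/9 = 0  ⇒  r_C1 = 17/3 (r>0 drops 1)

17/3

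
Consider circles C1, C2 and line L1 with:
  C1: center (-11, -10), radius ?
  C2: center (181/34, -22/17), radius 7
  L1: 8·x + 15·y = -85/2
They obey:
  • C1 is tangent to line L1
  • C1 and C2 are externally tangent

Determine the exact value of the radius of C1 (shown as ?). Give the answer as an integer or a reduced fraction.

23/2

1. [C1‖L1]  r_C1² − 529/4 = 0  ⇒  r_C1 = 23/2 (r>0 drops 1)
2. [ext C1·C2]  r_C1² + 14r_C1 − 1173/4 = 0  ⇒  r_C1 = 23/2 (r>0 drops 1)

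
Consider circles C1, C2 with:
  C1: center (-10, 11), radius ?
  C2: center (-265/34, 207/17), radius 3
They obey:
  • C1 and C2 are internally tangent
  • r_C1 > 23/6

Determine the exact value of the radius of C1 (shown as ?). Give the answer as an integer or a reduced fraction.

1. [int C1,C2]  r_C1² − 6r_C1 + 11/4 = 0  ⇒  r_C1 = 1/2 or 11/2
2. given r_C1 > 23/6: keep 11/2

11/2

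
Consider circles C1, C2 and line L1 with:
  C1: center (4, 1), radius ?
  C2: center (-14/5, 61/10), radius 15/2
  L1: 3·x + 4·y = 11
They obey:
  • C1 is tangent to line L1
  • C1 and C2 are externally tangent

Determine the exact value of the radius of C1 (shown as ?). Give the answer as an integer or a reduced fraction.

1

1. [C1‖L1]  r_C1² − 1 = 0  ⇒  r_C1 = 1 (r>0 drops 1)
2. [ext C1·C2]  r_C1² + 15r_C1 − 16 = 0  ⇒  r_C1 = 1 (r>0 drops 1)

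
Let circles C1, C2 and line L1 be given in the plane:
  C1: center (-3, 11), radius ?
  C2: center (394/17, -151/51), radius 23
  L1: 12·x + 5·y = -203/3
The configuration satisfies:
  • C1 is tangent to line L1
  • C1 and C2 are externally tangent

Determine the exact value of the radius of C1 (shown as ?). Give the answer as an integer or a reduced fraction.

1. [C1‖L1]  r_C1² − 400/9 = 0  ⇒  r_C1 = 20/3 (r>0 drops 1)
2. [ext C1·C2]  r_C1² + 46r_C1 − 3160/9 = 0  ⇒  r_C1 = 20/3 (r>0 drops 1)

20/3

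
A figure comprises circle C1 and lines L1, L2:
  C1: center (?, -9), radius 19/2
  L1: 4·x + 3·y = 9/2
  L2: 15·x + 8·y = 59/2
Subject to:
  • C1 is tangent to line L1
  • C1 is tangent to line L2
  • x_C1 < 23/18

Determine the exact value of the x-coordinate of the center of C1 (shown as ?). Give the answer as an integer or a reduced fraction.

1. [C1‖L1]  x_C1² − (63/4)x_C1 − 79 = 0  ⇒  x_C1 = -4 or 79/4
2. [C1‖L2]  x_C1² − (203/15)x_C1 − 1052/15 = 0  ⇒  x_C1 = -4 or 263/15

-4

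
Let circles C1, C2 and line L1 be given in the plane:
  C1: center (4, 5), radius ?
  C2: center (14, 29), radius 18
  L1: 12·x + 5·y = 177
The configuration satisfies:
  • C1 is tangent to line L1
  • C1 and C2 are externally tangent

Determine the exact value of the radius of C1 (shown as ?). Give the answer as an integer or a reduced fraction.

1. [C1‖L1]  r_C1² − 64 = 0  ⇒  r_C1 = 8 (r>0 drops 1)
2. [ext C1·C2]  r_C1² + 36r_C1 − 352 = 0  ⇒  r_C1 = 8 (r>0 drops 1)

8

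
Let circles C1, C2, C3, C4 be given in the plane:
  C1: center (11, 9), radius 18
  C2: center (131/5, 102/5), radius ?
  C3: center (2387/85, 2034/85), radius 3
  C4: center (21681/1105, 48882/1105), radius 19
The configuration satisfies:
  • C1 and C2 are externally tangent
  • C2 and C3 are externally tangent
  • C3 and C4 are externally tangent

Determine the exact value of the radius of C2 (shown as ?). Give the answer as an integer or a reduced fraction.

1. [ext C1·C2]  r_C2² + 36r_C2 − 37 = 0  ⇒  r_C2 = 1 (r>0 drops 1)
2. [ext C2·C3]  r_C2² + 6r_C2 − 7 = 0  ⇒  r_C2 = 1 (r>0 drops 1)

1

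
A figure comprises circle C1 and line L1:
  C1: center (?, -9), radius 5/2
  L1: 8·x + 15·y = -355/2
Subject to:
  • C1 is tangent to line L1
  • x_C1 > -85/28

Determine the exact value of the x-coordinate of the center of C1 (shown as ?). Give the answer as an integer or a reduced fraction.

0

1. [C1‖L1]  x_C1² + (85/8)x_C1 = 0  ⇒  x_C1 = -85/8 or 0
2. given x_C1 > -85/28: keep 0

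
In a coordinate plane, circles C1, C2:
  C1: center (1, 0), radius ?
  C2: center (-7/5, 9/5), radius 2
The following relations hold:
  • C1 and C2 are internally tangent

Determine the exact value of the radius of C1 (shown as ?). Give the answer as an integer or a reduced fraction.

1. [int C1,C2]  r_C1² − 4r_C1 − 5 = 0  ⇒  r_C1 = 5 (r>0 drops 1)

5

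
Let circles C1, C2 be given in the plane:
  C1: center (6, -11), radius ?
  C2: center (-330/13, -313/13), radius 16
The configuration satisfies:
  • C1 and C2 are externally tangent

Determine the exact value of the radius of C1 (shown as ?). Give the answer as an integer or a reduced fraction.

1. [ext C1·C2]  r_C1² + 32r_C1 − 900 = 0  ⇒  r_C1 = 18 (r>0 drops 1)

18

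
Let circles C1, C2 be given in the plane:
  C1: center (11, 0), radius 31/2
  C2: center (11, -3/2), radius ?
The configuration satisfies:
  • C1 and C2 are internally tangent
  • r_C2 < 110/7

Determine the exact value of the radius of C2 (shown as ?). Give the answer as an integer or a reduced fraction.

1. [int C1,C2]  r_C2² − 31r_C2 + 238 = 0  ⇒  r_C2 = 14 or 17
2. given r_C2 < 110/7: keep 14

14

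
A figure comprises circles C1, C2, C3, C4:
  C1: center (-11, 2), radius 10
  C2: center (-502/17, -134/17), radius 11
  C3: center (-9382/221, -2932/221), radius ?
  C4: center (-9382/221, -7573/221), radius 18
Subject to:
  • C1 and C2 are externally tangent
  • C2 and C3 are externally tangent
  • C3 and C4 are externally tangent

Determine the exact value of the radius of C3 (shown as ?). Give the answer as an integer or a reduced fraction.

1. [ext C2·C3]  r_C3² + 22r_C3 − 75 = 0  ⇒  r_C3 = 3 (r>0 drops 1)
2. [ext C3·C4]  r_C3² + 36r_C3 − 117 = 0  ⇒  r_C3 = 3 (r>0 drops 1)

3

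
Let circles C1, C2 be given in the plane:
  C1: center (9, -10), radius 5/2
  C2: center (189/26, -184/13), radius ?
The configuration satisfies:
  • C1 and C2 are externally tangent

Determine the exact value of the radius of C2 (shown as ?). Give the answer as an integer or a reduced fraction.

1. [ext C1·C2]  r_C2² + 5r_C2 − 14 = 0  ⇒  r_C2 = 2 (r>0 drops 1)

2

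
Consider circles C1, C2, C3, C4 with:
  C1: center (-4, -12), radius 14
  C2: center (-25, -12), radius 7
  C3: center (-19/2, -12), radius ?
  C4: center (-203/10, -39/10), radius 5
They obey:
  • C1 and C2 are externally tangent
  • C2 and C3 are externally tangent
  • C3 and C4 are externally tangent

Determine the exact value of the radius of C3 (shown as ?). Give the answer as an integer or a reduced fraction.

17/2

1. [ext C2·C3]  r_C3² + 14r_C3 − 765/4 = 0  ⇒  r_C3 = 17/2 (r>0 drops 1)
2. [ext C3·C4]  r_C3² + 10r_C3 − 629/4 = 0  ⇒  r_C3 = 17/2 (r>0 drops 1)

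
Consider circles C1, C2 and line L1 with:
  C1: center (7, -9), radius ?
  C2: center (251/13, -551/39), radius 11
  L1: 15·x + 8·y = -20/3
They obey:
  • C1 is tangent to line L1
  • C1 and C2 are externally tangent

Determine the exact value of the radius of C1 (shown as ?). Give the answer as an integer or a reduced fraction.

7/3

1. [C1‖L1]  r_C1² − 49/9 = 0  ⇒  r_C1 = 7/3 (r>0 drops 1)
2. [ext C1·C2]  r_C1² + 22r_C1 − 511/9 = 0  ⇒  r_C1 = 7/3 (r>0 drops 1)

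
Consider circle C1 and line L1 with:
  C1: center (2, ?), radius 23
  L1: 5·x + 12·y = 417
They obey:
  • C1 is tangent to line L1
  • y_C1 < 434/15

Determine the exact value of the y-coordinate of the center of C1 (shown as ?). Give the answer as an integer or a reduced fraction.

9

1. [C1‖L1]  y_C1² − (407/6)y_C1 + 1059/2 = 0  ⇒  y_C1 = 9 or 353/6
2. given y_C1 < 434/15: keep 9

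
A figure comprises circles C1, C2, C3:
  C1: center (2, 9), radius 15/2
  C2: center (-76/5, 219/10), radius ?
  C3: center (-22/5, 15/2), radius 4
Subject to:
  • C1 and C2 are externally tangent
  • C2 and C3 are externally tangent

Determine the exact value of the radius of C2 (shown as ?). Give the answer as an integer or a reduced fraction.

1. [ext C1·C2]  r_C2² + 15r_C2 − 406 = 0  ⇒  r_C2 = 14 (r>0 drops 1)
2. [ext C2·C3]  r_C2² + 8r_C2 − 308 = 0  ⇒  r_C2 = 14 (r>0 drops 1)

14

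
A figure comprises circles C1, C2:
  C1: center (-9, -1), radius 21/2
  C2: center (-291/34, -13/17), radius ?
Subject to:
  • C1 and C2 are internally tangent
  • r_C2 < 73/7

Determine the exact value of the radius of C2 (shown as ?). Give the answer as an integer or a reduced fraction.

1. [int C1,C2]  r_C2² − 21r_C2 + 110 = 0  ⇒  r_C2 = 10 or 11
2. given r_C2 < 73/7: keep 10

10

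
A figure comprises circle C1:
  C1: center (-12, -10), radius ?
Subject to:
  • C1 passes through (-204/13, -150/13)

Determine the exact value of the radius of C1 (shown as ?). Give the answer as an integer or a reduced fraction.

4

1. [C1∋P]  r_C1² − 16 = 0  ⇒  r_C1 = 4 (r>0 drops 1)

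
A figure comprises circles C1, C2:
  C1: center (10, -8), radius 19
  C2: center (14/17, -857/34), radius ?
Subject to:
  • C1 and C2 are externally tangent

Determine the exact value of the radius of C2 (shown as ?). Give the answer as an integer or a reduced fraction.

1. [ext C1·C2]  r_C2² + 38r_C2 − 77/4 = 0  ⇒  r_C2 = 1/2 (r>0 drops 1)

1/2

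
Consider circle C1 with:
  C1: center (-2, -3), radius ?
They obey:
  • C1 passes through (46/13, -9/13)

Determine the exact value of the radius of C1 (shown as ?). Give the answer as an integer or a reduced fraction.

1. [C1∋P]  r_C1² − 36 = 0  ⇒  r_C1 = 6 (r>0 drops 1)

6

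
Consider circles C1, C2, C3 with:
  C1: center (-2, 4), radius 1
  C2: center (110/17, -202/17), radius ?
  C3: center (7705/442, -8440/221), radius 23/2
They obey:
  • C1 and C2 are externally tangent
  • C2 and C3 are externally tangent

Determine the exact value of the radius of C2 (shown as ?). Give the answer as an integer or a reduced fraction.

17

1. [ext C1·C2]  r_C2² + 2r_C2 − 323 = 0  ⇒  r_C2 = 17 (r>0 drops 1)
2. [ext C2·C3]  r_C2² + 23r_C2 − 680 = 0  ⇒  r_C2 = 17 (r>0 drops 1)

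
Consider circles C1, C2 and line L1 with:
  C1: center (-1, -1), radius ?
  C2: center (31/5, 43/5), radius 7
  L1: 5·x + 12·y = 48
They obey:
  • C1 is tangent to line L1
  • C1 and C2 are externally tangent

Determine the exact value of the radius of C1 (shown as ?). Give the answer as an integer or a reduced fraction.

1. [C1‖L1]  r_C1² − 25 = 0  ⇒  r_C1 = 5 (r>0 drops 1)
2. [ext C1·C2]  r_C1² + 14r_C1 − 95 = 0  ⇒  r_C1 = 5 (r>0 drops 1)

5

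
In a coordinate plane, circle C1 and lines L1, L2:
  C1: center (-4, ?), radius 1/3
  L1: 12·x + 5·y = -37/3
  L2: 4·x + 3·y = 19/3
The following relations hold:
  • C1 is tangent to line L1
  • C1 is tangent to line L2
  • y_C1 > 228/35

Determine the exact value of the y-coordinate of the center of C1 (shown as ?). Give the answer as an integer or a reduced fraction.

8

1. [C1‖L1]  y_C1² − (214/15)y_C1 + 752/15 = 0  ⇒  y_C1 = 94/15 or 8
2. [C1‖L2]  y_C1² − (134/9)y_C1 + 496/9 = 0  ⇒  y_C1 = 62/9 or 8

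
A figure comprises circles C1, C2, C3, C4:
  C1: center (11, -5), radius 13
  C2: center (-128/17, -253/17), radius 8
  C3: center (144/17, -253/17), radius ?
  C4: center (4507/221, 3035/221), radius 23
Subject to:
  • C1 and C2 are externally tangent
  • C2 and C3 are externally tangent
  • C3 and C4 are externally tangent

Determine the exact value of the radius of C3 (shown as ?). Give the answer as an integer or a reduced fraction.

1. [ext C2·C3]  r_C3² + 16r_C3 − 192 = 0  ⇒  r_C3 = 8 (r>0 drops 1)
2. [ext C3·C4]  r_C3² + 46r_C3 − 432 = 0  ⇒  r_C3 = 8 (r>0 drops 1)

8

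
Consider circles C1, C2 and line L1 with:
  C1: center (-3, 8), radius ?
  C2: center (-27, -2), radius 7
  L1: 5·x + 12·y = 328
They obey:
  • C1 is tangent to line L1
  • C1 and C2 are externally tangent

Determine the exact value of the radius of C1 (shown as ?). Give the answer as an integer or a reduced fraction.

19

1. [C1‖L1]  r_C1² − 361 = 0  ⇒  r_C1 = 19 (r>0 drops 1)
2. [ext C1·C2]  r_C1² + 14r_C1 − 627 = 0  ⇒  r_C1 = 19 (r>0 drops 1)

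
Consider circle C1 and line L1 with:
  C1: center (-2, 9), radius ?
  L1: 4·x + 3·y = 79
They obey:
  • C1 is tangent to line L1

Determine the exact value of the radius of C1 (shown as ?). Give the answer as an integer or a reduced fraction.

12

1. [C1‖L1]  r_C1² − 144 = 0  ⇒  r_C1 = 12 (r>0 drops 1)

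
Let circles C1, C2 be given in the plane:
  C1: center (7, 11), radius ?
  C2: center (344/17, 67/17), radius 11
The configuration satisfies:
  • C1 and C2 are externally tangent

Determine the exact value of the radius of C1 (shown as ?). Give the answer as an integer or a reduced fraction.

4

1. [ext C1·C2]  r_C1² + 22r_C1 − 104 = 0  ⇒  r_C1 = 4 (r>0 drops 1)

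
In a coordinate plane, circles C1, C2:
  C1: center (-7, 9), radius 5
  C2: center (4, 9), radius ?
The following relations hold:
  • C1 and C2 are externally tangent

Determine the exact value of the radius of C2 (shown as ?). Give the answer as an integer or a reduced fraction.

1. [ext C1·C2]  r_C2² + 10r_C2 − 96 = 0  ⇒  r_C2 = 6 (r>0 drops 1)

6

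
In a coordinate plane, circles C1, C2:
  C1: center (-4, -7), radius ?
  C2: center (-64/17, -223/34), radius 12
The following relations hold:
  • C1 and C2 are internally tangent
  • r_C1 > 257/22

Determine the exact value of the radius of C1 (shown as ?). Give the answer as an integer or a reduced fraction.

1. [int C1,C2]  r_C1² − 24r_C1 + 575/4 = 0  ⇒  r_C1 = 23/2 or 25/2
2. given r_C1 > 257/22: keep 25/2

25/2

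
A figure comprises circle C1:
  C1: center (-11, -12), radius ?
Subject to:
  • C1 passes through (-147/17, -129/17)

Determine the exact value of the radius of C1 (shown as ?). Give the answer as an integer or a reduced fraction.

5

1. [C1∋P]  r_C1² − 25 = 0  ⇒  r_C1 = 5 (r>0 drops 1)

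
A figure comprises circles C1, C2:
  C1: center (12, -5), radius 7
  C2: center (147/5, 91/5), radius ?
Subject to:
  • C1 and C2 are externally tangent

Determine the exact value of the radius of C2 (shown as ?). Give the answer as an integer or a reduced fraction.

1. [ext C1·C2]  r_C2² + 14r_C2 − 792 = 0  ⇒  r_C2 = 22 (r>0 drops 1)

22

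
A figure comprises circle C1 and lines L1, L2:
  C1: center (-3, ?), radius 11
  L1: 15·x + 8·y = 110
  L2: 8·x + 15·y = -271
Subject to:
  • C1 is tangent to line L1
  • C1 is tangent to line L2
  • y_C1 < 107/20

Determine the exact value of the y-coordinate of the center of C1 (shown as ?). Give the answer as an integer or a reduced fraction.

-4

1. [C1‖L1]  y_C1² − (155/4)y_C1 − 171 = 0  ⇒  y_C1 = -4 or 171/4
2. [C1‖L2]  y_C1² + (494/15)y_C1 + 1736/15 = 0  ⇒  y_C1 = -434/15 or -4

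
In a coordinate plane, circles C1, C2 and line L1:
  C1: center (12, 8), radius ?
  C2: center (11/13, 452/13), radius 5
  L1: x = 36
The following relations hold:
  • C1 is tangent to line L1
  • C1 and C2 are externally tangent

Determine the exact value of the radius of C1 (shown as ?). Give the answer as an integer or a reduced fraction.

1. [C1‖L1]  r_C1² − 576 = 0  ⇒  r_C1 = 24 (r>0 drops 1)
2. [ext C1·C2]  r_C1² + 10r_C1 − 816 = 0  ⇒  r_C1 = 24 (r>0 drops 1)

24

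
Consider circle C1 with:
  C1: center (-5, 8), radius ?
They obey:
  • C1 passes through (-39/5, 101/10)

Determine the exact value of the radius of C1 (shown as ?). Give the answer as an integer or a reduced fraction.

7/2

1. [C1∋P]  r_C1² − 49/4 = 0  ⇒  r_C1 = 7/2 (r>0 drops 1)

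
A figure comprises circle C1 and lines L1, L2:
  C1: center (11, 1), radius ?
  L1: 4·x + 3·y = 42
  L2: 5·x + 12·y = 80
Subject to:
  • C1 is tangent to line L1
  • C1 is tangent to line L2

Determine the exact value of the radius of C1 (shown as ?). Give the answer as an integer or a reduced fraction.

1. [C1‖L1]  r_C1² − 1 = 0  ⇒  r_C1 = 1 (r>0 drops 1)
2. [C1‖L2]  r_C1² − 1 = 0  ⇒  r_C1 = 1 (r>0 drops 1)

1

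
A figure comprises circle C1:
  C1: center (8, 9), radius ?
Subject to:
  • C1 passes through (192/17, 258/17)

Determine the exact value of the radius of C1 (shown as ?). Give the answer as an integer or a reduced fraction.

7

1. [C1∋P]  r_C1² − 49 = 0  ⇒  r_C1 = 7 (r>0 drops 1)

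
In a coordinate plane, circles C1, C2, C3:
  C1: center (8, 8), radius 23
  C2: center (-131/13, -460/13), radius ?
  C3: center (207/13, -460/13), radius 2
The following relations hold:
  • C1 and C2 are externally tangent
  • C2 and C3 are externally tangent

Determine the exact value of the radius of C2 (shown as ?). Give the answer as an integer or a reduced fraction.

24

1. [ext C1·C2]  r_C2² + 46r_C2 − 1680 = 0  ⇒  r_C2 = 24 (r>0 drops 1)
2. [ext C2·C3]  r_C2² + 4r_C2 − 672 = 0  ⇒  r_C2 = 24 (r>0 drops 1)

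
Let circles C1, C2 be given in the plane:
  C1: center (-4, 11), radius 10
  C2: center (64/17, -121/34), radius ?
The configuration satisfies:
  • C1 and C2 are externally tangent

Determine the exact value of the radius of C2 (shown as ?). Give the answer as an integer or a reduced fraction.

13/2

1. [ext C1·C2]  r_C2² + 20r_C2 − 689/4 = 0  ⇒  r_C2 = 13/2 (r>0 drops 1)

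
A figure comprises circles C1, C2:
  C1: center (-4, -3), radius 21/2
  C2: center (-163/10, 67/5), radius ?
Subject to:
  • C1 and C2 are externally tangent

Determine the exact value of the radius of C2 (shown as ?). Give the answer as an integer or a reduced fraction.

1. [ext C1·C2]  r_C2² + 21r_C2 − 310 = 0  ⇒  r_C2 = 10 (r>0 drops 1)

10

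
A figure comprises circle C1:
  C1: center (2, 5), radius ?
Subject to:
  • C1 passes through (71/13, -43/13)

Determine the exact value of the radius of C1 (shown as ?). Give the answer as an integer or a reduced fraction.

9

1. [C1∋P]  r_C1² − 81 = 0  ⇒  r_C1 = 9 (r>0 drops 1)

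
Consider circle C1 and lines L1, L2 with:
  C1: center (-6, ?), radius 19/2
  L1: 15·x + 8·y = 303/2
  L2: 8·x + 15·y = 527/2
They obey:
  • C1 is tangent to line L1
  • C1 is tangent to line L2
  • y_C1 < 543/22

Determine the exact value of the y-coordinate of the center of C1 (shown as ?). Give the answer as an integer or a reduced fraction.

1. [C1‖L1]  y_C1² − (483/8)y_C1 + 2015/4 = 0  ⇒  y_C1 = 10 or 403/8
2. [C1‖L2]  y_C1² − (623/15)y_C1 + 946/3 = 0  ⇒  y_C1 = 10 or 473/15

10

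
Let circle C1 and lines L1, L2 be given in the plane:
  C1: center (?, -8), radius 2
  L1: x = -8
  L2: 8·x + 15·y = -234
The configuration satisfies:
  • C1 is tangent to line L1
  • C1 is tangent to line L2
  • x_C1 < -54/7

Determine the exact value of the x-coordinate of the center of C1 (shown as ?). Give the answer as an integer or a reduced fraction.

-10

1. [C1‖L1]  x_C1² + 16x_C1 + 60 = 0  ⇒  x_C1 = -10 or -6
2. [C1‖L2]  x_C1² + (57/2)x_C1 + 185 = 0  ⇒  x_C1 = -37/2 or -10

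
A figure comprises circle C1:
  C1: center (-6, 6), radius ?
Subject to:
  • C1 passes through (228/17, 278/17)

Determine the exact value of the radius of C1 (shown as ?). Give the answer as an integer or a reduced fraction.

1. [C1∋P]  r_C1² − 484 = 0  ⇒  r_C1 = 22 (r>0 drops 1)

22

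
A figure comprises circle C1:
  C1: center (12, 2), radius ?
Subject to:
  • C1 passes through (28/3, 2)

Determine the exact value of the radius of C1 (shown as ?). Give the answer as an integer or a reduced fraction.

8/3

1. [C1∋P]  r_C1² − 64/9 = 0  ⇒  r_C1 = 8/3 (r>0 drops 1)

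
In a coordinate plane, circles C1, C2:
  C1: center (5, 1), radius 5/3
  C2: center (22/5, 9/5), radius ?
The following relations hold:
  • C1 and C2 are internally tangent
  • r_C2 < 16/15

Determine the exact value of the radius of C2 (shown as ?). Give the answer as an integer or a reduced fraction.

2/3

1. [int C1,C2]  r_C2² − (10/3)r_C2 + 16/9 = 0  ⇒  r_C2 = 2/3 or 8/3
2. given r_C2 < 16/15: keep 2/3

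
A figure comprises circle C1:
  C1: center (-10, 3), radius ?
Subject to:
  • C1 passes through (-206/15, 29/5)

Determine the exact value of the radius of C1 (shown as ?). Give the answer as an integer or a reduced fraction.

1. [C1∋P]  r_C1² − 196/9 = 0  ⇒  r_C1 = 14/3 (r>0 drops 1)

14/3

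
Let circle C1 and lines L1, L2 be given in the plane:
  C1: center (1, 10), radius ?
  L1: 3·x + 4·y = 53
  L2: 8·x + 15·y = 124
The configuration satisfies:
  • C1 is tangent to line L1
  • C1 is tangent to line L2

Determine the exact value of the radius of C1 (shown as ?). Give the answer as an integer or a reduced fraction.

2

1. [C1‖L1]  r_C1² − 4 = 0  ⇒  r_C1 = 2 (r>0 drops 1)
2. [C1‖L2]  r_C1² − 4 = 0  ⇒  r_C1 = 2 (r>0 drops 1)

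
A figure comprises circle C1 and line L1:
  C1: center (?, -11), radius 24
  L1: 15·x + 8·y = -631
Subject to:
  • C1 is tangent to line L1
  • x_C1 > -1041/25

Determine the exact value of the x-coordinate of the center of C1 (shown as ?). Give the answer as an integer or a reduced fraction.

1. [C1‖L1]  x_C1² + (362/5)x_C1 + 2853/5 = 0  ⇒  x_C1 = -317/5 or -9
2. given x_C1 > -1041/25: keep -9

-9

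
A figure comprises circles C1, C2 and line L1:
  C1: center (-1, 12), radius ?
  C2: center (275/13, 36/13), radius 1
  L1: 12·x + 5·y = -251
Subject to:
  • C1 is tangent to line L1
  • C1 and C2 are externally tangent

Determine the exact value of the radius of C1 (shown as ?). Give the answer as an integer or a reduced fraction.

1. [C1‖L1]  r_C1² − 529 = 0  ⇒  r_C1 = 23 (r>0 drops 1)
2. [ext C1·C2]  r_C1² + 2r_C1 − 575 = 0  ⇒  r_C1 = 23 (r>0 drops 1)

23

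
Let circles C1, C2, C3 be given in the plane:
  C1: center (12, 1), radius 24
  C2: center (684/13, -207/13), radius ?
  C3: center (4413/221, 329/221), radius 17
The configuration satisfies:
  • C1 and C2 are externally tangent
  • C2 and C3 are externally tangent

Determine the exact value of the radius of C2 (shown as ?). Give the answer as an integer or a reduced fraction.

1. [ext C1·C2]  r_C2² + 48r_C2 − 1360 = 0  ⇒  r_C2 = 20 (r>0 drops 1)
2. [ext C2·C3]  r_C2² + 34r_C2 − 1080 = 0  ⇒  r_C2 = 20 (r>0 drops 1)

20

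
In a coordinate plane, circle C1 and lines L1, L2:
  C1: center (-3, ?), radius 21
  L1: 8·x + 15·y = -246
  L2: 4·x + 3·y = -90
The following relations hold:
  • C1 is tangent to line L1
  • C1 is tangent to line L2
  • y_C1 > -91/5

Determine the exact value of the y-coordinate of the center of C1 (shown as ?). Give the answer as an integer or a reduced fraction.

9

1. [C1‖L1]  y_C1² + (148/5)y_C1 − 1737/5 = 0  ⇒  y_C1 = -193/5 or 9
2. [C1‖L2]  y_C1² + 52y_C1 − 549 = 0  ⇒  y_C1 = -61 or 9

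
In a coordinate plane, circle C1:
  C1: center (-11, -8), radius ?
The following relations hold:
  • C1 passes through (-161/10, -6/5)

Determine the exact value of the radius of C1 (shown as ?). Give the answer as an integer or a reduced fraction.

17/2

1. [C1∋P]  r_C1² − 289/4 = 0  ⇒  r_C1 = 17/2 (r>0 drops 1)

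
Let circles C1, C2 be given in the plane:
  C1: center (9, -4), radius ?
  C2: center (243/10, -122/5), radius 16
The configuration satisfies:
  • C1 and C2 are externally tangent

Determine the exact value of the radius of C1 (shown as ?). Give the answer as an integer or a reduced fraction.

1. [ext C1·C2]  r_C1² + 32r_C1 − 1577/4 = 0  ⇒  r_C1 = 19/2 (r>0 drops 1)

19/2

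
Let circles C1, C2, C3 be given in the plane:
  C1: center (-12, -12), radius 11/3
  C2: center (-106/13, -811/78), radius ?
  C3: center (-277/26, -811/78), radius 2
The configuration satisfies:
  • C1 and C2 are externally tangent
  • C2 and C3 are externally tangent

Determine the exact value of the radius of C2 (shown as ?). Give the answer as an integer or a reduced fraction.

1/2

1. [ext C1·C2]  r_C2² + (22/3)r_C2 − 47/12 = 0  ⇒  r_C2 = 1/2 (r>0 drops 1)
2. [ext C2·C3]  r_C2² + 4r_C2 − 9/4 = 0  ⇒  r_C2 = 1/2 (r>0 drops 1)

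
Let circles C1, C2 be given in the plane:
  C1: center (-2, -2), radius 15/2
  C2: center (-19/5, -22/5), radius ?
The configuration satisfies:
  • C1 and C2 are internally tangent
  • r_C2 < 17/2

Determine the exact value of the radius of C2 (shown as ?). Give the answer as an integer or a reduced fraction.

9/2

1. [int C1,C2]  r_C2² − 15r_C2 + 189/4 = 0  ⇒  r_C2 = 9/2 or 21/2
2. given r_C2 < 17/2: keep 9/2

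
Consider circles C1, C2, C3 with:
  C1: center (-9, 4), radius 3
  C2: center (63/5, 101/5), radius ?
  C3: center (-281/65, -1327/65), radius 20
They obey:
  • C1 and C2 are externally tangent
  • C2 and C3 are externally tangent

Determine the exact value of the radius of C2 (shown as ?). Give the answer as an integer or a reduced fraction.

24

1. [ext C1·C2]  r_C2² + 6r_C2 − 720 = 0  ⇒  r_C2 = 24 (r>0 drops 1)
2. [ext C2·C3]  r_C2² + 40r_C2 − 1536 = 0  ⇒  r_C2 = 24 (r>0 drops 1)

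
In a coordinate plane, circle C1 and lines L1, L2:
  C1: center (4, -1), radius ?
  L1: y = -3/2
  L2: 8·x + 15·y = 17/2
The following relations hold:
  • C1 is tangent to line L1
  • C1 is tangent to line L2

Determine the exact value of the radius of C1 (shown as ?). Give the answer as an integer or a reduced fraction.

1/2

1. [C1‖L1]  r_C1² − 1/4 = 0  ⇒  r_C1 = 1/2 (r>0 drops 1)
2. [C1‖L2]  r_C1² − 1/4 = 0  ⇒  r_C1 = 1/2 (r>0 drops 1)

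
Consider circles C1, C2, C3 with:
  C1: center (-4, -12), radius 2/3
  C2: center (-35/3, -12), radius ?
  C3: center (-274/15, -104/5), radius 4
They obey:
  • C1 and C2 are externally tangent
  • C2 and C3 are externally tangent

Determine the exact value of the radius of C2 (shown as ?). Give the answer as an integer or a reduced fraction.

7

1. [ext C1·C2]  r_C2² + (4/3)r_C2 − 175/3 = 0  ⇒  r_C2 = 7 (r>0 drops 1)
2. [ext C2·C3]  r_C2² + 8r_C2 − 105 = 0  ⇒  r_C2 = 7 (r>0 drops 1)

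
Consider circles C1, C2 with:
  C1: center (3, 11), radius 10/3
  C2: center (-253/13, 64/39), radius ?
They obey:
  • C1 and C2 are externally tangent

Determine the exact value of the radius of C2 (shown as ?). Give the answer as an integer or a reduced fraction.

21

1. [ext C1·C2]  r_C2² + (20/3)r_C2 − 581 = 0  ⇒  r_C2 = 21 (r>0 drops 1)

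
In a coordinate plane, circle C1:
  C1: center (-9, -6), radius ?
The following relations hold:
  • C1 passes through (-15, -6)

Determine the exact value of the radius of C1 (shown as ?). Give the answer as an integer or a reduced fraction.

1. [C1∋P]  r_C1² − 36 = 0  ⇒  r_C1 = 6 (r>0 drops 1)

6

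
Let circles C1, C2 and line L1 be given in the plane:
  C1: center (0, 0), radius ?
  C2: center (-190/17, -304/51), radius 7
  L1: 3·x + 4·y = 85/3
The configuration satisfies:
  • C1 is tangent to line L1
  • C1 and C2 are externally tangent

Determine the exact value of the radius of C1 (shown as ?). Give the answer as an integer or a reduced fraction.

1. [C1‖L1]  r_C1² − 289/9 = 0  ⇒  r_C1 = 17/3 (r>0 drops 1)
2. [ext C1·C2]  r_C1² + 14r_C1 − 1003/9 = 0  ⇒  r_C1 = 17/3 (r>0 drops 1)

17/3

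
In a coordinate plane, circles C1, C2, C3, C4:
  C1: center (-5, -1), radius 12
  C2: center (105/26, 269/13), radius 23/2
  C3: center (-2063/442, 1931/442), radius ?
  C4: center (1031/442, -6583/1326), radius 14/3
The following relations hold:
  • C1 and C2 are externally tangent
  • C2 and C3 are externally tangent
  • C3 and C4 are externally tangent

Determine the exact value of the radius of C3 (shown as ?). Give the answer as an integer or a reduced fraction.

7

1. [ext C2·C3]  r_C3² + 23r_C3 − 210 = 0  ⇒  r_C3 = 7 (r>0 drops 1)
2. [ext C3·C4]  r_C3² + (28/3)r_C3 − 343/3 = 0  ⇒  r_C3 = 7 (r>0 drops 1)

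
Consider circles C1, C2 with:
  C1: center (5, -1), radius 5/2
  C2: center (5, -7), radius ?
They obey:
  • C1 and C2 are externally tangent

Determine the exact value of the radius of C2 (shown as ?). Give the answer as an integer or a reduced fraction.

1. [ext C1·C2]  r_C2² + 5r_C2 − 119/4 = 0  ⇒  r_C2 = 7/2 (r>0 drops 1)

7/2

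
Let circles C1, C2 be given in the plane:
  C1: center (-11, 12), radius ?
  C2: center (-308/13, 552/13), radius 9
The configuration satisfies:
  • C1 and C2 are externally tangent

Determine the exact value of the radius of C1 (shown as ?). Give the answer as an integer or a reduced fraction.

24

1. [ext C1·C2]  r_C1² + 18r_C1 − 1008 = 0  ⇒  r_C1 = 24 (r>0 drops 1)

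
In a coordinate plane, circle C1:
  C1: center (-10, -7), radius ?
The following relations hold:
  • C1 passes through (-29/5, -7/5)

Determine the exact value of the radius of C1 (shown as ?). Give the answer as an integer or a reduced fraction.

1. [C1∋P]  r_C1² − 49 = 0  ⇒  r_C1 = 7 (r>0 drops 1)

7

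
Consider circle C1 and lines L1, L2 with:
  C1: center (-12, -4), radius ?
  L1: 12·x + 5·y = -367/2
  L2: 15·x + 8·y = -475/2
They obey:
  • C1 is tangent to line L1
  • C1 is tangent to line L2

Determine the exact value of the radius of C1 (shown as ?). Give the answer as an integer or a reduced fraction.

1. [C1‖L1]  r_C1² − 9/4 = 0  ⇒  r_C1 = 3/2 (r>0 drops 1)
2. [C1‖L2]  r_C1² − 9/4 = 0  ⇒  r_C1 = 3/2 (r>0 drops 1)

3/2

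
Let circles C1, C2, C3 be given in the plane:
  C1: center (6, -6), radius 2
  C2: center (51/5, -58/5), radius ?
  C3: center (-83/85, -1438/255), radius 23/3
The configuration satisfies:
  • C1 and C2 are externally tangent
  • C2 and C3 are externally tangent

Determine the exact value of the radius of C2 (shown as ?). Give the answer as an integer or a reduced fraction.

1. [ext C1·C2]  r_C2² + 4r_C2 − 45 = 0  ⇒  r_C2 = 5 (r>0 drops 1)
2. [ext C2·C3]  r_C2² + (46/3)r_C2 − 305/3 = 0  ⇒  r_C2 = 5 (r>0 drops 1)

5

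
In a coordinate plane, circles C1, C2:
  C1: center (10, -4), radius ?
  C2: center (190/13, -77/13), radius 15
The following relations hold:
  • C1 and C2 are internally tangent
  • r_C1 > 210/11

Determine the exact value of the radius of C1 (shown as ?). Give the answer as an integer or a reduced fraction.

1. [int C1,C2]  r_C1² − 30r_C1 + 200 = 0  ⇒  r_C1 = 10 or 20
2. given r_C1 > 210/11: keep 20

20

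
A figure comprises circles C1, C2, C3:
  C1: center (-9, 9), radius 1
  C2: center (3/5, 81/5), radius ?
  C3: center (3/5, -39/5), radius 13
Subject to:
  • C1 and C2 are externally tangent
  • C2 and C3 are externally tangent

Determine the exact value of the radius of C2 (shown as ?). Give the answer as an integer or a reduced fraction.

1. [ext C1·C2]  r_C2² + 2r_C2 − 143 = 0  ⇒  r_C2 = 11 (r>0 drops 1)
2. [ext C2·C3]  r_C2² + 26r_C2 − 407 = 0  ⇒  r_C2 = 11 (r>0 drops 1)

11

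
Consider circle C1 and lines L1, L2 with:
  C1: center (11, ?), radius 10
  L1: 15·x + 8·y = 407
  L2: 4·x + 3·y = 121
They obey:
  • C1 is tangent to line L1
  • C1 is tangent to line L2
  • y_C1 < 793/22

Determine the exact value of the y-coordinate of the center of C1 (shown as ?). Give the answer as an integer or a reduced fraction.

9

1. [C1‖L1]  y_C1² − (121/2)y_C1 + 927/2 = 0  ⇒  y_C1 = 9 or 103/2
2. [C1‖L2]  y_C1² − (154/3)y_C1 + 381 = 0  ⇒  y_C1 = 9 or 127/3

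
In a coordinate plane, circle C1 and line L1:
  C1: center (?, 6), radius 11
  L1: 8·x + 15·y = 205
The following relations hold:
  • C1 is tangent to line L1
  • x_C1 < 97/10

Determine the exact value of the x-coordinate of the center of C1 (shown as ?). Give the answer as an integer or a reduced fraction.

-9

1. [C1‖L1]  x_C1² − (115/4)x_C1 − 1359/4 = 0  ⇒  x_C1 = -9 or 151/4
2. given x_C1 < 97/10: keep -9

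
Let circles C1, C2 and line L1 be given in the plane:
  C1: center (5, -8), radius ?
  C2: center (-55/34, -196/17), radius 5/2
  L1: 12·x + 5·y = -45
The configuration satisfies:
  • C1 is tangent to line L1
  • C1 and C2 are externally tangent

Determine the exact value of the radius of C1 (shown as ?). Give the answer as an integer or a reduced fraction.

1. [C1‖L1]  r_C1² − 25 = 0  ⇒  r_C1 = 5 (r>0 drops 1)
2. [ext C1·C2]  r_C1² + 5r_C1 − 50 = 0  ⇒  r_C1 = 5 (r>0 drops 1)

5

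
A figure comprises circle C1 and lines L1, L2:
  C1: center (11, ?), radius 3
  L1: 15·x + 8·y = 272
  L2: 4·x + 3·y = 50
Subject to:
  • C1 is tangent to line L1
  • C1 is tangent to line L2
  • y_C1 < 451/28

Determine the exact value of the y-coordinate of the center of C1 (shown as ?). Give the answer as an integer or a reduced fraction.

1. [C1‖L1]  y_C1² − (107/4)y_C1 + 553/4 = 0  ⇒  y_C1 = 7 or 79/4
2. [C1‖L2]  y_C1² − 4y_C1 − 21 = 0  ⇒  y_C1 = -3 or 7

7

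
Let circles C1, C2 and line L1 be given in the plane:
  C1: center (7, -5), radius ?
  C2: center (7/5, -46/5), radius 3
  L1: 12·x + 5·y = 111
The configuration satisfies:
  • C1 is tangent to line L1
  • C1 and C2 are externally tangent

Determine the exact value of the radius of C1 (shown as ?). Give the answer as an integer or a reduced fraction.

4

1. [C1‖L1]  r_C1² − 16 = 0  ⇒  r_C1 = 4 (r>0 drops 1)
2. [ext C1·C2]  r_C1² + 6r_C1 − 40 = 0  ⇒  r_C1 = 4 (r>0 drops 1)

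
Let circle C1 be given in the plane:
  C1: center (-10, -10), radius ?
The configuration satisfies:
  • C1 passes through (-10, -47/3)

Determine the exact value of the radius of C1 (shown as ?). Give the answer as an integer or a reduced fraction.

17/3

1. [C1∋P]  r_C1² − 289/9 = 0  ⇒  r_C1 = 17/3 (r>0 drops 1)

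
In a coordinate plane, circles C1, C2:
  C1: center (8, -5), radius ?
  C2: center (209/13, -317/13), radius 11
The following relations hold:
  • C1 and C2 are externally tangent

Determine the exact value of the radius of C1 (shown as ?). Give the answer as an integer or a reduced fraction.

1. [ext C1·C2]  r_C1² + 22r_C1 − 320 = 0  ⇒  r_C1 = 10 (r>0 drops 1)

10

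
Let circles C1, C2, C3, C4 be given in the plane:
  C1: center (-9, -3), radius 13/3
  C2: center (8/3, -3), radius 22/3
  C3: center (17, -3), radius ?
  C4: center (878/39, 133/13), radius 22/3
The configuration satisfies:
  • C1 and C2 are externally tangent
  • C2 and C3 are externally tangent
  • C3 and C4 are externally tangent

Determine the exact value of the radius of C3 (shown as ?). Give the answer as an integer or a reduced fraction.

1. [ext C2·C3]  r_C3² + (44/3)r_C3 − 455/3 = 0  ⇒  r_C3 = 7 (r>0 drops 1)
2. [ext C3·C4]  r_C3² + (44/3)r_C3 − 455/3 = 0  ⇒  r_C3 = 7 (r>0 drops 1)

7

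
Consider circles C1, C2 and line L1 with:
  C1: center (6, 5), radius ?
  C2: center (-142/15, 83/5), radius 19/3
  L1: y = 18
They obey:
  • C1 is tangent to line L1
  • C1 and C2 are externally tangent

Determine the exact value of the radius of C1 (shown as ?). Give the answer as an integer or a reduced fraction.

13

1. [C1‖L1]  r_C1² − 169 = 0  ⇒  r_C1 = 13 (r>0 drops 1)
2. [ext C1·C2]  r_C1² + (38/3)r_C1 − 1001/3 = 0  ⇒  r_C1 = 13 (r>0 drops 1)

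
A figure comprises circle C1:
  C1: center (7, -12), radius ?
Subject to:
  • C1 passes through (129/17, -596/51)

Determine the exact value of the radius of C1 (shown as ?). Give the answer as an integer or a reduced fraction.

1. [C1∋P]  r_C1² − 4/9 = 0  ⇒  r_C1 = 2/3 (r>0 drops 1)

2/3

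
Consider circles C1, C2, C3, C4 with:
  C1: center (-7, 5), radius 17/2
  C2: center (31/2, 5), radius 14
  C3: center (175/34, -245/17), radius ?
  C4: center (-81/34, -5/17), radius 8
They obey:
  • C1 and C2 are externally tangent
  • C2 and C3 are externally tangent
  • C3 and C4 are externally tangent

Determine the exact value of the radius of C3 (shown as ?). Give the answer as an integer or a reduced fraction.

1. [ext C2·C3]  r_C3² + 28r_C3 − 288 = 0  ⇒  r_C3 = 8 (r>0 drops 1)
2. [ext C3·C4]  r_C3² + 16r_C3 − 192 = 0  ⇒  r_C3 = 8 (r>0 drops 1)

8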